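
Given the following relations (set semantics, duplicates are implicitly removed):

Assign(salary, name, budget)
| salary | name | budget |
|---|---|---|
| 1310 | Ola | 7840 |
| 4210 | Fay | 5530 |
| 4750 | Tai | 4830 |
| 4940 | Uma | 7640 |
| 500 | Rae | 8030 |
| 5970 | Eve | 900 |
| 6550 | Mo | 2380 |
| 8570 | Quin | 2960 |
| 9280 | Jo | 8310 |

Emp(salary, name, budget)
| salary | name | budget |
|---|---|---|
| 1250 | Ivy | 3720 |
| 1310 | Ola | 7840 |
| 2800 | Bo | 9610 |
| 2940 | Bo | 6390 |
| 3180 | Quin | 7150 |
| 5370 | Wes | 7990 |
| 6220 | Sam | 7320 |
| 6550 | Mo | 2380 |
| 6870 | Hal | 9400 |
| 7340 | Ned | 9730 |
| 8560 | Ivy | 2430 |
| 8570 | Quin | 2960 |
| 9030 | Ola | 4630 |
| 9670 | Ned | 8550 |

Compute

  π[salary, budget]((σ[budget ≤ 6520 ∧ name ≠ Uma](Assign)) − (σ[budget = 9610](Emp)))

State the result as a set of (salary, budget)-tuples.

{(4210, 5530), (4750, 4830), (5970, 900), (6550, 2380), (8570, 2960)}

Selection budget ≤ 6520 ∧ name ≠ Uma: {(4210, Fay, 5530), (4750, Tai, 4830), (5970, Eve, 900), (6550, Mo, 2380), (8570, Quin, 2960)}
Selection budget = 9610: {(2800, Bo, 9610)}
Taking the difference: {(4210, Fay, 5530), (4750, Tai, 4830), (5970, Eve, 900), (6550, Mo, 2380), (8570, Quin, 2960)}
π_{salary, budget} gives {(4210, 5530), (4750, 4830), (5970, 900), (6550, 2380), (8570, 2960)}.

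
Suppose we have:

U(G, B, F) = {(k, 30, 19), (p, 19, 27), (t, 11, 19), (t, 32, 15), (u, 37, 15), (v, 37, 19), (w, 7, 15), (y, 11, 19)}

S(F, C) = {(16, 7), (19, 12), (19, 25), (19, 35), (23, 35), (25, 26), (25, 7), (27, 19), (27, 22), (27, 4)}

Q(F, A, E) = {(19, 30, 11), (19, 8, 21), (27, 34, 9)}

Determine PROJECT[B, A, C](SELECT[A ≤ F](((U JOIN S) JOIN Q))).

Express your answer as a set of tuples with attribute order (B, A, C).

U ⋈ S (natural join on F): {(k, 30, 19, 12), (k, 30, 19, 25), (k, 30, 19, 35), (p, 19, 27, 19), (p, 19, 27, 22), (p, 19, 27, 4), (t, 11, 19, 12), (t, 11, 19, 25), (t, 11, 19, 35), (v, 37, 19, 12), (v, 37, 19, 25), (v, 37, 19, 35), (y, 11, 19, 12), (y, 11, 19, 25), (y, 11, 19, 35)}
(U JOIN S) ⋈ Q (natural join on F): {(k, 30, 19, 12, 30, 11), (k, 30, 19, 12, 8, 21), (k, 30, 19, 25, 30, 11), (k, 30, 19, 25, 8, 21), (k, 30, 19, 35, 30, 11), (k, 30, 19, 35, 8, 21), (p, 19, 27, 19, 34, 9), (p, 19, 27, 22, 34, 9), (p, 19, 27, 4, 34, 9), (t, 11, 19, 12, 30, 11), (t, 11, 19, 12, 8, 21), (t, 11, 19, 25, 30, 11), (t, 11, 19, 25, 8, 21), (t, 11, 19, 35, 30, 11), (t, 11, 19, 35, 8, 21), (v, 37, 19, 12, 30, 11), (v, 37, 19, 12, 8, 21), (v, 37, 19, 25, 30, 11), (v, 37, 19, 25, 8, 21), (v, 37, 19, 35, 30, 11), (v, 37, 19, 35, 8, 21), (y, 11, 19, 12, 30, 11), (y, 11, 19, 12, 8, 21), (y, 11, 19, 25, 30, 11), (y, 11, 19, 25, 8, 21), (y, 11, 19, 35, 30, 11), (y, 11, 19, 35, 8, 21)}
Selection A ≤ F: {(k, 30, 19, 12, 8, 21), (k, 30, 19, 25, 8, 21), (k, 30, 19, 35, 8, 21), (t, 11, 19, 12, 8, 21), (t, 11, 19, 25, 8, 21), (t, 11, 19, 35, 8, 21), (v, 37, 19, 12, 8, 21), (v, 37, 19, 25, 8, 21), (v, 37, 19, 35, 8, 21), (y, 11, 19, 12, 8, 21), (y, 11, 19, 25, 8, 21), (y, 11, 19, 35, 8, 21)}
Projecting to B, A, C (3 duplicate(s) eliminated): {(11, 8, 12), (11, 8, 25), (11, 8, 35), (30, 8, 12), (30, 8, 25), (30, 8, 35), (37, 8, 12), (37, 8, 25), (37, 8, 35)}

{(11, 8, 12), (11, 8, 25), (11, 8, 35), (30, 8, 12), (30, 8, 25), (30, 8, 35), (37, 8, 12), (37, 8, 25), (37, 8, 35)}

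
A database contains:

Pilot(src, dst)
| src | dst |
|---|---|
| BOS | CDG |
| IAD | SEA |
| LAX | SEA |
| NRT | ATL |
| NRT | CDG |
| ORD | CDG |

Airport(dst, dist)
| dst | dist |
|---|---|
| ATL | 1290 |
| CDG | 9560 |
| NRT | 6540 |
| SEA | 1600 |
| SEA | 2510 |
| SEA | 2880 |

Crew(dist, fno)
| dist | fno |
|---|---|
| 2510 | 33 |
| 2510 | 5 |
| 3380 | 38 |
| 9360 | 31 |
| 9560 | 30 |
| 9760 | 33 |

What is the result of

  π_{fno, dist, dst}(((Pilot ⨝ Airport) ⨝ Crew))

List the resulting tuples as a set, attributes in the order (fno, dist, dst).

{(30, 9560, CDG), (33, 2510, SEA), (5, 2510, SEA)}

Natural join on dst: {(BOS, CDG, 9560), (IAD, SEA, 1600), (IAD, SEA, 2510), (IAD, SEA, 2880), (LAX, SEA, 1600), (LAX, SEA, 2510), (LAX, SEA, 2880), (NRT, ATL, 1290), (NRT, CDG, 9560), (ORD, CDG, 9560)}
Natural join on dist: {(BOS, CDG, 9560, 30), (IAD, SEA, 2510, 33), (IAD, SEA, 2510, 5), (LAX, SEA, 2510, 33), (LAX, SEA, 2510, 5), (NRT, CDG, 9560, 30), (ORD, CDG, 9560, 30)}
Projecting to fno, dist, dst (4 duplicate(s) eliminated): {(30, 9560, CDG), (33, 2510, SEA), (5, 2510, SEA)}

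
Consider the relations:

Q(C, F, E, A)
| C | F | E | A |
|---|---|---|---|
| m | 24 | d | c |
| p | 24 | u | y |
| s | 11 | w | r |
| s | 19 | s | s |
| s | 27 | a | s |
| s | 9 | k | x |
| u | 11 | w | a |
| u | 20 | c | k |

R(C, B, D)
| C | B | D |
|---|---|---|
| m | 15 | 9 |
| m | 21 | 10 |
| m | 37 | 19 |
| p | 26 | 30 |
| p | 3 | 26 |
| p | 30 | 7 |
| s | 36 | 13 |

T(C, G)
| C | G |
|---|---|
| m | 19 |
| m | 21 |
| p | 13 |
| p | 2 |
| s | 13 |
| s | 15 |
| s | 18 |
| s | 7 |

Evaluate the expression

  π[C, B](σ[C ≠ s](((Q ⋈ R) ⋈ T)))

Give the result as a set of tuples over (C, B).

Q ⋈ R (natural join on C): {(m, 24, d, c, 15, 9), (m, 24, d, c, 21, 10), (m, 24, d, c, 37, 19), (p, 24, u, y, 26, 30), (p, 24, u, y, 3, 26), (p, 24, u, y, 30, 7), (s, 11, w, r, 36, 13), (s, 19, s, s, 36, 13), (s, 27, a, s, 36, 13), (s, 9, k, x, 36, 13)}
(Q ⋈ R) ⋈ T (natural join on C): {(m, 24, d, c, 15, 9, 19), (m, 24, d, c, 15, 9, 21), (m, 24, d, c, 21, 10, 19), (m, 24, d, c, 21, 10, 21), (m, 24, d, c, 37, 19, 19), (m, 24, d, c, 37, 19, 21), (p, 24, u, y, 26, 30, 13), (p, 24, u, y, 26, 30, 2), (p, 24, u, y, 3, 26, 13), (p, 24, u, y, 3, 26, 2), (p, 24, u, y, 30, 7, 13), (p, 24, u, y, 30, 7, 2), (s, 11, w, r, 36, 13, 13), (s, 11, w, r, 36, 13, 15), (s, 11, w, r, 36, 13, 18), (s, 11, w, r, 36, 13, 7), (s, 19, s, s, 36, 13, 13), (s, 19, s, s, 36, 13, 15), (s, 19, s, s, 36, 13, 18), (s, 19, s, s, 36, 13, 7), (s, 27, a, s, 36, 13, 13), (s, 27, a, s, 36, 13, 15), (s, 27, a, s, 36, 13, 18), (s, 27, a, s, 36, 13, 7), (s, 9, k, x, 36, 13, 13), (s, 9, k, x, 36, 13, 15), (s, 9, k, x, 36, 13, 18), (s, 9, k, x, 36, 13, 7)}
σ[C ≠ s]: keep tuples satisfying C ≠ s → {(m, 24, d, c, 15, 9, 19), (m, 24, d, c, 15, 9, 21), (m, 24, d, c, 21, 10, 19), (m, 24, d, c, 21, 10, 21), (m, 24, d, c, 37, 19, 19), (m, 24, d, c, 37, 19, 21), (p, 24, u, y, 26, 30, 13), (p, 24, u, y, 26, 30, 2), (p, 24, u, y, 3, 26, 13), (p, 24, u, y, 3, 26, 2), (p, 24, u, y, 30, 7, 13), (p, 24, u, y, 30, 7, 2)}
π_{C, B} gives {(m, 15), (m, 21), (m, 37), (p, 26), (p, 3), (p, 30)} (6 duplicate(s) eliminated).

{(m, 15), (m, 21), (m, 37), (p, 26), (p, 3), (p, 30)}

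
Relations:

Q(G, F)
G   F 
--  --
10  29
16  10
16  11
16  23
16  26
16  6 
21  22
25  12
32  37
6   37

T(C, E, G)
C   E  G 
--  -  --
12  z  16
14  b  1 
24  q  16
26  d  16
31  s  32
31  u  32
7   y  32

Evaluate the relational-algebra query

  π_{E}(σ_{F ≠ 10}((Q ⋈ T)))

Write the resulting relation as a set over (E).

{d, q, s, u, y, z}

Q ⋈ T (natural join on G): {(16, 10, 12, z), (16, 10, 24, q), (16, 10, 26, d), (16, 11, 12, z), (16, 11, 24, q), (16, 11, 26, d), (16, 23, 12, z), (16, 23, 24, q), (16, 23, 26, d), (16, 26, 12, z), (16, 26, 24, q), (16, 26, 26, d), (16, 6, 12, z), (16, 6, 24, q), (16, 6, 26, d), (32, 37, 31, s), (32, 37, 31, u), (32, 37, 7, y)}
σ[F ≠ 10]: keep tuples satisfying F ≠ 10 → {(16, 11, 12, z), (16, 11, 24, q), (16, 11, 26, d), (16, 23, 12, z), (16, 23, 24, q), (16, 23, 26, d), (16, 26, 12, z), (16, 26, 24, q), (16, 26, 26, d), (16, 6, 12, z), (16, 6, 24, q), (16, 6, 26, d), (32, 37, 31, s), (32, 37, 31, u), (32, 37, 7, y)}
π_{E} gives {d, q, s, u, y, z} (9 duplicate(s) eliminated).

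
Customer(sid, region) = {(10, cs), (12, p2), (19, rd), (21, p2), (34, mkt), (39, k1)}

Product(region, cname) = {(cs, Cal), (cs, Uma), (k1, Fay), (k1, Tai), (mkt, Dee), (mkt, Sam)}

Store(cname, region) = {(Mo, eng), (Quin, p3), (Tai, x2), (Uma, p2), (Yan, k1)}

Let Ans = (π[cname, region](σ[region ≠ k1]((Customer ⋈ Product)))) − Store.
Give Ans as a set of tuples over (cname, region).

{(Cal, cs), (Dee, mkt), (Sam, mkt), (Uma, cs)}

Joining Customer and Product on region yields {(10, cs, Cal), (10, cs, Uma), (34, mkt, Dee), (34, mkt, Sam), (39, k1, Fay), (39, k1, Tai)}.
Apply σ_{region ≠ k1}; surviving tuples: {(10, cs, Cal), (10, cs, Uma), (34, mkt, Dee), (34, mkt, Sam)}
π_{cname, region} gives {(Cal, cs), (Dee, mkt), (Sam, mkt), (Uma, cs)}.
Taking the difference: {(Cal, cs), (Dee, mkt), (Sam, mkt), (Uma, cs)}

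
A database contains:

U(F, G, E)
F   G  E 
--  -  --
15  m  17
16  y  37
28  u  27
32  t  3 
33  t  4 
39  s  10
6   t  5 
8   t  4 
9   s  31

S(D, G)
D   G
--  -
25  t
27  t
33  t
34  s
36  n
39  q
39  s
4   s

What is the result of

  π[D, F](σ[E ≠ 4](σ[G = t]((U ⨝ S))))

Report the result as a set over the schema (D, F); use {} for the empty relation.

Joining U and S on G yields {(32, t, 3, 25), (32, t, 3, 27), (32, t, 3, 33), (33, t, 4, 25), (33, t, 4, 27), (33, t, 4, 33), (39, s, 10, 34), (39, s, 10, 39), (39, s, 10, 4), (6, t, 5, 25), (6, t, 5, 27), (6, t, 5, 33), (8, t, 4, 25), (8, t, 4, 27), (8, t, 4, 33), (9, s, 31, 34), (9, s, 31, 39), (9, s, 31, 4)}.
σ[G = t]: keep tuples satisfying G = t → {(32, t, 3, 25), (32, t, 3, 27), (32, t, 3, 33), (33, t, 4, 25), (33, t, 4, 27), (33, t, 4, 33), (6, t, 5, 25), (6, t, 5, 27), (6, t, 5, 33), (8, t, 4, 25), (8, t, 4, 27), (8, t, 4, 33)}
σ[E ≠ 4]: keep tuples satisfying E ≠ 4 → {(32, t, 3, 25), (32, t, 3, 27), (32, t, 3, 33), (6, t, 5, 25), (6, t, 5, 27), (6, t, 5, 33)}
π[D, F]: project onto (D, F) → {(25, 32), (25, 6), (27, 32), (27, 6), (33, 32), (33, 6)}

{(25, 32), (25, 6), (27, 32), (27, 6), (33, 32), (33, 6)}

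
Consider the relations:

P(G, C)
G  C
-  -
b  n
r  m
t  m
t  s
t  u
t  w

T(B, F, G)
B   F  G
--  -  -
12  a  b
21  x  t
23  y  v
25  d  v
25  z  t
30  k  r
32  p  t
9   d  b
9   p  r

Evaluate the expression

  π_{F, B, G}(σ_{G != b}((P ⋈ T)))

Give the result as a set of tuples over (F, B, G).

Joining P and T on G yields {(b, n, 12, a), (b, n, 9, d), (r, m, 30, k), (r, m, 9, p), (t, m, 21, x), (t, m, 25, z), (t, m, 32, p), (t, s, 21, x), (t, s, 25, z), (t, s, 32, p), (t, u, 21, x), (t, u, 25, z), (t, u, 32, p), (t, w, 21, x), (t, w, 25, z), (t, w, 32, p)}.
σ[G != b]: keep tuples satisfying G != b → {(r, m, 30, k), (r, m, 9, p), (t, m, 21, x), (t, m, 25, z), (t, m, 32, p), (t, s, 21, x), (t, s, 25, z), (t, s, 32, p), (t, u, 21, x), (t, u, 25, z), (t, u, 32, p), (t, w, 21, x), (t, w, 25, z), (t, w, 32, p)}
π_{F, B, G} gives {(k, 30, r), (p, 32, t), (p, 9, r), (x, 21, t), (z, 25, t)} (9 duplicate(s) eliminated).

{(k, 30, r), (p, 32, t), (p, 9, r), (x, 21, t), (z, 25, t)}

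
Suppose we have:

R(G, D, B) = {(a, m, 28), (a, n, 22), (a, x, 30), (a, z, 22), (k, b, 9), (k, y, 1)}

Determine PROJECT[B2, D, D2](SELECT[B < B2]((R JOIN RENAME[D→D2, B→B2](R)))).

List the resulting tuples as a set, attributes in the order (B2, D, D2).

{(28, n, m), (28, z, m), (30, m, x), (30, n, x), (30, z, x), (9, y, b)}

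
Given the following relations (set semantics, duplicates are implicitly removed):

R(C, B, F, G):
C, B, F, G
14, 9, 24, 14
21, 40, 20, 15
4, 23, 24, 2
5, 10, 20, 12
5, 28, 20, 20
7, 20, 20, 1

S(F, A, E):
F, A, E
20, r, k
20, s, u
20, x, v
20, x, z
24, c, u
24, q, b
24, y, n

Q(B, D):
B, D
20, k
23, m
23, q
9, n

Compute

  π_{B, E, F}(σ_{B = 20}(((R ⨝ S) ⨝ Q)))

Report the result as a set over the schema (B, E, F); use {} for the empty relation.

{(20, k, 20), (20, u, 20), (20, v, 20), (20, z, 20)}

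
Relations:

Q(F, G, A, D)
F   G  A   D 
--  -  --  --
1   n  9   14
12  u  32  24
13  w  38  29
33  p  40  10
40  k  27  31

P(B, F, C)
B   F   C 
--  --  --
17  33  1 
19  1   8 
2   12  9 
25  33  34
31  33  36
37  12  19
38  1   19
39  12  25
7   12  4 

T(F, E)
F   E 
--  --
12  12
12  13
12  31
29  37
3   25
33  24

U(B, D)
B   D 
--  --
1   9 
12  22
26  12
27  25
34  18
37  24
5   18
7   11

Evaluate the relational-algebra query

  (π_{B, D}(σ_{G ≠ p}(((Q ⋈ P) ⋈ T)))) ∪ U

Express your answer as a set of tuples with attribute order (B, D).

{(1, 9), (12, 22), (2, 24), (26, 12), (27, 25), (34, 18), (37, 24), (39, 24), (5, 18), (7, 11), (7, 24)}

Natural join on F: {(1, n, 9, 14, 19, 8), (1, n, 9, 14, 38, 19), (12, u, 32, 24, 2, 9), (12, u, 32, 24, 37, 19), (12, u, 32, 24, 39, 25), (12, u, 32, 24, 7, 4), (33, p, 40, 10, 17, 1), (33, p, 40, 10, 25, 34), (33, p, 40, 10, 31, 36)}
Natural join on F: {(12, u, 32, 24, 2, 9, 12), (12, u, 32, 24, 2, 9, 13), (12, u, 32, 24, 2, 9, 31), (12, u, 32, 24, 37, 19, 12), (12, u, 32, 24, 37, 19, 13), (12, u, 32, 24, 37, 19, 31), (12, u, 32, 24, 39, 25, 12), (12, u, 32, 24, 39, 25, 13), (12, u, 32, 24, 39, 25, 31), (12, u, 32, 24, 7, 4, 12), (12, u, 32, 24, 7, 4, 13), (12, u, 32, 24, 7, 4, 31), (33, p, 40, 10, 17, 1, 24), (33, p, 40, 10, 25, 34, 24), (33, p, 40, 10, 31, 36, 24)}
Apply σ_{G ≠ p}; surviving tuples: {(12, u, 32, 24, 2, 9, 12), (12, u, 32, 24, 2, 9, 13), (12, u, 32, 24, 2, 9, 31), (12, u, 32, 24, 37, 19, 12), (12, u, 32, 24, 37, 19, 13), (12, u, 32, 24, 37, 19, 31), (12, u, 32, 24, 39, 25, 12), (12, u, 32, 24, 39, 25, 13), (12, u, 32, 24, 39, 25, 31), (12, u, 32, 24, 7, 4, 12), (12, u, 32, 24, 7, 4, 13), (12, u, 32, 24, 7, 4, 31)}
Keep only column(s) B, D (8 duplicate(s) eliminated): {(2, 24), (37, 24), (39, 24), (7, 24)}
Taking the union: {(1, 9), (12, 22), (2, 24), (26, 12), (27, 25), (34, 18), (37, 24), (39, 24), (5, 18), (7, 11), (7, 24)}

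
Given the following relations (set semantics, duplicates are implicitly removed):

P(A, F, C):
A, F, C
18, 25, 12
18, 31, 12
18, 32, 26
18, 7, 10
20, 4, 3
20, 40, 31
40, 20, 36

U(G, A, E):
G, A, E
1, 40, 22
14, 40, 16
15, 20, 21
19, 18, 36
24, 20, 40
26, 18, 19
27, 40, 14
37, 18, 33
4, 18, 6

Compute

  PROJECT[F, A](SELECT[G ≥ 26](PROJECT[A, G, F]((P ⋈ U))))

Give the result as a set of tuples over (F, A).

P ⋈ U (natural join on A): {(18, 25, 12, 19, 36), (18, 25, 12, 26, 19), (18, 25, 12, 37, 33), (18, 25, 12, 4, 6), (18, 31, 12, 19, 36), (18, 31, 12, 26, 19), (18, 31, 12, 37, 33), (18, 31, 12, 4, 6), (18, 32, 26, 19, 36), (18, 32, 26, 26, 19), (18, 32, 26, 37, 33), (18, 32, 26, 4, 6), (18, 7, 10, 19, 36), (18, 7, 10, 26, 19), (18, 7, 10, 37, 33), (18, 7, 10, 4, 6), (20, 4, 3, 15, 21), (20, 4, 3, 24, 40), (20, 40, 31, 15, 21), (20, 40, 31, 24, 40), (40, 20, 36, 1, 22), (40, 20, 36, 14, 16), (40, 20, 36, 27, 14)}
π[A, G, F]: project onto (A, G, F) → {(18, 19, 25), (18, 19, 31), (18, 19, 32), (18, 19, 7), (18, 26, 25), (18, 26, 31), (18, 26, 32), (18, 26, 7), (18, 37, 25), (18, 37, 31), (18, 37, 32), (18, 37, 7), (18, 4, 25), (18, 4, 31), (18, 4, 32), (18, 4, 7), (20, 15, 4), (20, 15, 40), (20, 24, 4), (20, 24, 40), (40, 1, 20), (40, 14, 20), (40, 27, 20)}
Filtering on G ≥ 26 leaves {(18, 26, 25), (18, 26, 31), (18, 26, 32), (18, 26, 7), (18, 37, 25), (18, 37, 31), (18, 37, 32), (18, 37, 7), (40, 27, 20)}.
π[F, A]: project onto (F, A) (4 duplicate(s) eliminated) → {(20, 40), (25, 18), (31, 18), (32, 18), (7, 18)}

{(20, 40), (25, 18), (31, 18), (32, 18), (7, 18)}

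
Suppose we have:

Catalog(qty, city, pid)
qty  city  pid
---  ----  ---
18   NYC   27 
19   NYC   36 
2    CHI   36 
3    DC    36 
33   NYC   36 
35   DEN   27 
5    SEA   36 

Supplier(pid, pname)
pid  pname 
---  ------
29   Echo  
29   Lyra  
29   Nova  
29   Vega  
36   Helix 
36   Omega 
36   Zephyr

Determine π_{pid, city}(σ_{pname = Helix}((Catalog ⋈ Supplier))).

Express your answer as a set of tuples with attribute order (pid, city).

{(36, CHI), (36, DC), (36, NYC), (36, SEA)}

Joining Catalog and Supplier on pid yields {(19, NYC, 36, Helix), (19, NYC, 36, Omega), (19, NYC, 36, Zephyr), (2, CHI, 36, Helix), (2, CHI, 36, Omega), (2, CHI, 36, Zephyr), (3, DC, 36, Helix), (3, DC, 36, Omega), (3, DC, 36, Zephyr), (33, NYC, 36, Helix), (33, NYC, 36, Omega), (33, NYC, 36, Zephyr), (5, SEA, 36, Helix), (5, SEA, 36, Omega), (5, SEA, 36, Zephyr)}.
Selection pname = Helix: {(19, NYC, 36, Helix), (2, CHI, 36, Helix), (3, DC, 36, Helix), (33, NYC, 36, Helix), (5, SEA, 36, Helix)}
Keep only column(s) pid, city (1 duplicate(s) eliminated): {(36, CHI), (36, DC), (36, NYC), (36, SEA)}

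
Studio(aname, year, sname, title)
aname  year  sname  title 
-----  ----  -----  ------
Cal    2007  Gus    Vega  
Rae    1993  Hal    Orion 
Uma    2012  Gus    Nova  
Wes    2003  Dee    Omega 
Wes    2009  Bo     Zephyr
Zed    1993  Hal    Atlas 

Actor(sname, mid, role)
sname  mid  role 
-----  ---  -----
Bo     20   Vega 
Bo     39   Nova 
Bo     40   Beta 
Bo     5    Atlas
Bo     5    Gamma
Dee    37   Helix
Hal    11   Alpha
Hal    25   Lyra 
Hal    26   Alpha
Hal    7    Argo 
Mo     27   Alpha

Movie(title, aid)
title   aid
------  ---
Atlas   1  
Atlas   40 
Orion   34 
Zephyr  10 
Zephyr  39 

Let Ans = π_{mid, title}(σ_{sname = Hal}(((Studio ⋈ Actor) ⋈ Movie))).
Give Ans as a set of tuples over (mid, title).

{(11, Atlas), (11, Orion), (25, Atlas), (25, Orion), (26, Atlas), (26, Orion), (7, Atlas), (7, Orion)}

Joining Studio and Actor on sname yields {(Rae, 1993, Hal, Orion, 11, Alpha), (Rae, 1993, Hal, Orion, 25, Lyra), (Rae, 1993, Hal, Orion, 26, Alpha), (Rae, 1993, Hal, Orion, 7, Argo), (Wes, 2003, Dee, Omega, 37, Helix), (Wes, 2009, Bo, Zephyr, 20, Vega), (Wes, 2009, Bo, Zephyr, 39, Nova), (Wes, 2009, Bo, Zephyr, 40, Beta), (Wes, 2009, Bo, Zephyr, 5, Atlas), (Wes, 2009, Bo, Zephyr, 5, Gamma), (Zed, 1993, Hal, Atlas, 11, Alpha), (Zed, 1993, Hal, Atlas, 25, Lyra), (Zed, 1993, Hal, Atlas, 26, Alpha), (Zed, 1993, Hal, Atlas, 7, Argo)}.
Joining (Studio ⋈ Actor) and Movie on title yields {(Rae, 1993, Hal, Orion, 11, Alpha, 34), (Rae, 1993, Hal, Orion, 25, Lyra, 34), (Rae, 1993, Hal, Orion, 26, Alpha, 34), (Rae, 1993, Hal, Orion, 7, Argo, 34), (Wes, 2009, Bo, Zephyr, 20, Vega, 10), (Wes, 2009, Bo, Zephyr, 20, Vega, 39), (Wes, 2009, Bo, Zephyr, 39, Nova, 10), (Wes, 2009, Bo, Zephyr, 39, Nova, 39), (Wes, 2009, Bo, Zephyr, 40, Beta, 10), (Wes, 2009, Bo, Zephyr, 40, Beta, 39), (Wes, 2009, Bo, Zephyr, 5, Atlas, 10), (Wes, 2009, Bo, Zephyr, 5, Atlas, 39), (Wes, 2009, Bo, Zephyr, 5, Gamma, 10), (Wes, 2009, Bo, Zephyr, 5, Gamma, 39), (Zed, 1993, Hal, Atlas, 11, Alpha, 1), (Zed, 1993, Hal, Atlas, 11, Alpha, 40), (Zed, 1993, Hal, Atlas, 25, Lyra, 1), (Zed, 1993, Hal, Atlas, 25, Lyra, 40), (Zed, 1993, Hal, Atlas, 26, Alpha, 1), (Zed, 1993, Hal, Atlas, 26, Alpha, 40), (Zed, 1993, Hal, Atlas, 7, Argo, 1), (Zed, 1993, Hal, Atlas, 7, Argo, 40)}.
σ[sname = Hal]: keep tuples satisfying sname = Hal → {(Rae, 1993, Hal, Orion, 11, Alpha, 34), (Rae, 1993, Hal, Orion, 25, Lyra, 34), (Rae, 1993, Hal, Orion, 26, Alpha, 34), (Rae, 1993, Hal, Orion, 7, Argo, 34), (Zed, 1993, Hal, Atlas, 11, Alpha, 1), (Zed, 1993, Hal, Atlas, 11, Alpha, 40), (Zed, 1993, Hal, Atlas, 25, Lyra, 1), (Zed, 1993, Hal, Atlas, 25, Lyra, 40), (Zed, 1993, Hal, Atlas, 26, Alpha, 1), (Zed, 1993, Hal, Atlas, 26, Alpha, 40), (Zed, 1993, Hal, Atlas, 7, Argo, 1), (Zed, 1993, Hal, Atlas, 7, Argo, 40)}
Keep only column(s) mid, title (4 duplicate(s) eliminated): {(11, Atlas), (11, Orion), (25, Atlas), (25, Orion), (26, Atlas), (26, Orion), (7, Atlas), (7, Orion)}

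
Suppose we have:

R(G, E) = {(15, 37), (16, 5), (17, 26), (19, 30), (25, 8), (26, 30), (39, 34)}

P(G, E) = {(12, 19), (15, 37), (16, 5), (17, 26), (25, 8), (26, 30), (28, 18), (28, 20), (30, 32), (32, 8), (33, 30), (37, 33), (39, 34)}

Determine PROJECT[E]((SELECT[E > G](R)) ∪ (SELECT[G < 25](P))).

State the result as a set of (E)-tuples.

{19, 26, 30, 37, 5}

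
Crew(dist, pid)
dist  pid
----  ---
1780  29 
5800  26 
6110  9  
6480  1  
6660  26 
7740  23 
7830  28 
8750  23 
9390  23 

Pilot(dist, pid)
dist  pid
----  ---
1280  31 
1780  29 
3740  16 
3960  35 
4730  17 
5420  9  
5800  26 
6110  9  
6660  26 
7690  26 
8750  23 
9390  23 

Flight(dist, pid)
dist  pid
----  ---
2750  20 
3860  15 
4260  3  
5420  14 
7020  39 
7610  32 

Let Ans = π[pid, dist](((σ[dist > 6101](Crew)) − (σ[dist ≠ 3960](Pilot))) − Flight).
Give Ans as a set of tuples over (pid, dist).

σ[dist > 6101]: keep tuples satisfying dist > 6101 → {(6110, 9), (6480, 1), (6660, 26), (7740, 23), (7830, 28), (8750, 23), (9390, 23)}
σ[dist ≠ 3960]: keep tuples satisfying dist ≠ 3960 → {(1280, 31), (1780, 29), (3740, 16), (4730, 17), (5420, 9), (5800, 26), (6110, 9), (6660, 26), (7690, 26), (8750, 23), (9390, 23)}
Taking the difference: {(6480, 1), (7740, 23), (7830, 28)}
Taking the difference: {(6480, 1), (7740, 23), (7830, 28)}
Keep only column(s) pid, dist: {(1, 6480), (23, 7740), (28, 7830)}

{(1, 6480), (23, 7740), (28, 7830)}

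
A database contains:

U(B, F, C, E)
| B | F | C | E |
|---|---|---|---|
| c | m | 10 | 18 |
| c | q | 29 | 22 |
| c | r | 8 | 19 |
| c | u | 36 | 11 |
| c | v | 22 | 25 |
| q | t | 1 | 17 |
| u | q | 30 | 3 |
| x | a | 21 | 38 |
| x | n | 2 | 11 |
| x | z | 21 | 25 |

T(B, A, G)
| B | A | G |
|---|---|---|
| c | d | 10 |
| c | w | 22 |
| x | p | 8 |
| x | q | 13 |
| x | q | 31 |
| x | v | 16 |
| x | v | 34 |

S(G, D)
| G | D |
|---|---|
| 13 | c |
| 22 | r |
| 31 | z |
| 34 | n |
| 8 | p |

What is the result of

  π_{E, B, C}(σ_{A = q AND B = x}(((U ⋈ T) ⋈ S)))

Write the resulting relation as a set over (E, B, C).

Natural join on B: {(c, m, 10, 18, d, 10), (c, m, 10, 18, w, 22), (c, q, 29, 22, d, 10), (c, q, 29, 22, w, 22), (c, r, 8, 19, d, 10), (c, r, 8, 19, w, 22), (c, u, 36, 11, d, 10), (c, u, 36, 11, w, 22), (c, v, 22, 25, d, 10), (c, v, 22, 25, w, 22), (x, a, 21, 38, p, 8), (x, a, 21, 38, q, 13), (x, a, 21, 38, q, 31), (x, a, 21, 38, v, 16), (x, a, 21, 38, v, 34), (x, n, 2, 11, p, 8), (x, n, 2, 11, q, 13), (x, n, 2, 11, q, 31), (x, n, 2, 11, v, 16), (x, n, 2, 11, v, 34), (x, z, 21, 25, p, 8), (x, z, 21, 25, q, 13), (x, z, 21, 25, q, 31), (x, z, 21, 25, v, 16), (x, z, 21, 25, v, 34)}
Natural join on G: {(c, m, 10, 18, w, 22, r), (c, q, 29, 22, w, 22, r), (c, r, 8, 19, w, 22, r), (c, u, 36, 11, w, 22, r), (c, v, 22, 25, w, 22, r), (x, a, 21, 38, p, 8, p), (x, a, 21, 38, q, 13, c), (x, a, 21, 38, q, 31, z), (x, a, 21, 38, v, 34, n), (x, n, 2, 11, p, 8, p), (x, n, 2, 11, q, 13, c), (x, n, 2, 11, q, 31, z), (x, n, 2, 11, v, 34, n), (x, z, 21, 25, p, 8, p), (x, z, 21, 25, q, 13, c), (x, z, 21, 25, q, 31, z), (x, z, 21, 25, v, 34, n)}
Selection A = q AND B = x: {(x, a, 21, 38, q, 13, c), (x, a, 21, 38, q, 31, z), (x, n, 2, 11, q, 13, c), (x, n, 2, 11, q, 31, z), (x, z, 21, 25, q, 13, c), (x, z, 21, 25, q, 31, z)}
π[E, B, C]: project onto (E, B, C) (3 duplicate(s) eliminated) → {(11, x, 2), (25, x, 21), (38, x, 21)}

{(11, x, 2), (25, x, 21), (38, x, 21)}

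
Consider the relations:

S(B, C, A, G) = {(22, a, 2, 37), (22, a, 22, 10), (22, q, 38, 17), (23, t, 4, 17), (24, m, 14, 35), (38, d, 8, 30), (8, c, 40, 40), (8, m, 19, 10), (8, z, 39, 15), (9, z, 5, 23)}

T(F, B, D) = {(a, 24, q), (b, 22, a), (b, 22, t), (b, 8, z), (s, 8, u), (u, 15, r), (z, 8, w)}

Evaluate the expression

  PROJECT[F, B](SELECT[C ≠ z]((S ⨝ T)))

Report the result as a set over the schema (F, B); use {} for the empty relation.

{(a, 24), (b, 22), (b, 8), (s, 8), (z, 8)}

Natural join on B: {(22, a, 2, 37, b, a), (22, a, 2, 37, b, t), (22, a, 22, 10, b, a), (22, a, 22, 10, b, t), (22, q, 38, 17, b, a), (22, q, 38, 17, b, t), (24, m, 14, 35, a, q), (8, c, 40, 40, b, z), (8, c, 40, 40, s, u), (8, c, 40, 40, z, w), (8, m, 19, 10, b, z), (8, m, 19, 10, s, u), (8, m, 19, 10, z, w), (8, z, 39, 15, b, z), (8, z, 39, 15, s, u), (8, z, 39, 15, z, w)}
Filtering on C ≠ z leaves {(22, a, 2, 37, b, a), (22, a, 2, 37, b, t), (22, a, 22, 10, b, a), (22, a, 22, 10, b, t), (22, q, 38, 17, b, a), (22, q, 38, 17, b, t), (24, m, 14, 35, a, q), (8, c, 40, 40, b, z), (8, c, 40, 40, s, u), (8, c, 40, 40, z, w), (8, m, 19, 10, b, z), (8, m, 19, 10, s, u), (8, m, 19, 10, z, w)}.
Keep only column(s) F, B (8 duplicate(s) eliminated): {(a, 24), (b, 22), (b, 8), (s, 8), (z, 8)}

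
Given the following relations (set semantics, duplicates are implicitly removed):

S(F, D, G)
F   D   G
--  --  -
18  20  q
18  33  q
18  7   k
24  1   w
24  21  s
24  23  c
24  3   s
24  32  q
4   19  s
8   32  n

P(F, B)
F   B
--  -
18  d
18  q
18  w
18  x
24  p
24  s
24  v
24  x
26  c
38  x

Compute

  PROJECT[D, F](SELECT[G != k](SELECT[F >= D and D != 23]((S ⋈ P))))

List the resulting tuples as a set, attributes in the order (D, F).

Natural join on F: {(18, 20, q, d), (18, 20, q, q), (18, 20, q, w), (18, 20, q, x), (18, 33, q, d), (18, 33, q, q), (18, 33, q, w), (18, 33, q, x), (18, 7, k, d), (18, 7, k, q), (18, 7, k, w), (18, 7, k, x), (24, 1, w, p), (24, 1, w, s), (24, 1, w, v), (24, 1, w, x), (24, 21, s, p), (24, 21, s, s), (24, 21, s, v), (24, 21, s, x), (24, 23, c, p), (24, 23, c, s), (24, 23, c, v), (24, 23, c, x), (24, 3, s, p), (24, 3, s, s), (24, 3, s, v), (24, 3, s, x), (24, 32, q, p), (24, 32, q, s), (24, 32, q, v), (24, 32, q, x)}
Filtering on F >= D and D != 23 leaves {(18, 7, k, d), (18, 7, k, q), (18, 7, k, w), (18, 7, k, x), (24, 1, w, p), (24, 1, w, s), (24, 1, w, v), (24, 1, w, x), (24, 21, s, p), (24, 21, s, s), (24, 21, s, v), (24, 21, s, x), (24, 3, s, p), (24, 3, s, s), (24, 3, s, v), (24, 3, s, x)}.
Filtering on G != k leaves {(24, 1, w, p), (24, 1, w, s), (24, 1, w, v), (24, 1, w, x), (24, 21, s, p), (24, 21, s, s), (24, 21, s, v), (24, 21, s, x), (24, 3, s, p), (24, 3, s, s), (24, 3, s, v), (24, 3, s, x)}.
Projecting to D, F (9 duplicate(s) eliminated): {(1, 24), (21, 24), (3, 24)}

{(1, 24), (21, 24), (3, 24)}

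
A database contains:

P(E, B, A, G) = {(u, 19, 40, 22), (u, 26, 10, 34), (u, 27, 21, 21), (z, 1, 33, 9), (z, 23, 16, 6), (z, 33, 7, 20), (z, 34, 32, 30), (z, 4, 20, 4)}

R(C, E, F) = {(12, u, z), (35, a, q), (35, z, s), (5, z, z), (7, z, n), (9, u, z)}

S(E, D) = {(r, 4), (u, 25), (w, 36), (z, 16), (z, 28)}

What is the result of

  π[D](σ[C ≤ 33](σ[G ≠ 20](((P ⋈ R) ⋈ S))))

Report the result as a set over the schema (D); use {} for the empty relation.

{16, 25, 28}

Natural join on E: {(u, 19, 40, 22, 12, z), (u, 19, 40, 22, 9, z), (u, 26, 10, 34, 12, z), (u, 26, 10, 34, 9, z), (u, 27, 21, 21, 12, z), (u, 27, 21, 21, 9, z), (z, 1, 33, 9, 35, s), (z, 1, 33, 9, 5, z), (z, 1, 33, 9, 7, n), (z, 23, 16, 6, 35, s), (z, 23, 16, 6, 5, z), (z, 23, 16, 6, 7, n), (z, 33, 7, 20, 35, s), (z, 33, 7, 20, 5, z), (z, 33, 7, 20, 7, n), (z, 34, 32, 30, 35, s), (z, 34, 32, 30, 5, z), (z, 34, 32, 30, 7, n), (z, 4, 20, 4, 35, s), (z, 4, 20, 4, 5, z), (z, 4, 20, 4, 7, n)}
Natural join on E: {(u, 19, 40, 22, 12, z, 25), (u, 19, 40, 22, 9, z, 25), (u, 26, 10, 34, 12, z, 25), (u, 26, 10, 34, 9, z, 25), (u, 27, 21, 21, 12, z, 25), (u, 27, 21, 21, 9, z, 25), (z, 1, 33, 9, 35, s, 16), (z, 1, 33, 9, 35, s, 28), (z, 1, 33, 9, 5, z, 16), (z, 1, 33, 9, 5, z, 28), (z, 1, 33, 9, 7, n, 16), (z, 1, 33, 9, 7, n, 28), (z, 23, 16, 6, 35, s, 16), (z, 23, 16, 6, 35, s, 28), (z, 23, 16, 6, 5, z, 16), (z, 23, 16, 6, 5, z, 28), (z, 23, 16, 6, 7, n, 16), (z, 23, 16, 6, 7, n, 28), (z, 33, 7, 20, 35, s, 16), (z, 33, 7, 20, 35, s, 28), (z, 33, 7, 20, 5, z, 16), (z, 33, 7, 20, 5, z, 28), (z, 33, 7, 20, 7, n, 16), (z, 33, 7, 20, 7, n, 28), (z, 34, 32, 30, 35, s, 16), (z, 34, 32, 30, 35, s, 28), (z, 34, 32, 30, 5, z, 16), (z, 34, 32, 30, 5, z, 28), (z, 34, 32, 30, 7, n, 16), (z, 34, 32, 30, 7, n, 28), (z, 4, 20, 4, 35, s, 16), (z, 4, 20, 4, 35, s, 28), (z, 4, 20, 4, 5, z, 16), (z, 4, 20, 4, 5, z, 28), (z, 4, 20, 4, 7, n, 16), (z, 4, 20, 4, 7, n, 28)}
σ[G ≠ 20]: keep tuples satisfying G ≠ 20 → {(u, 19, 40, 22, 12, z, 25), (u, 19, 40, 22, 9, z, 25), (u, 26, 10, 34, 12, z, 25), (u, 26, 10, 34, 9, z, 25), (u, 27, 21, 21, 12, z, 25), (u, 27, 21, 21, 9, z, 25), (z, 1, 33, 9, 35, s, 16), (z, 1, 33, 9, 35, s, 28), (z, 1, 33, 9, 5, z, 16), (z, 1, 33, 9, 5, z, 28), (z, 1, 33, 9, 7, n, 16), (z, 1, 33, 9, 7, n, 28), (z, 23, 16, 6, 35, s, 16), (z, 23, 16, 6, 35, s, 28), (z, 23, 16, 6, 5, z, 16), (z, 23, 16, 6, 5, z, 28), (z, 23, 16, 6, 7, n, 16), (z, 23, 16, 6, 7, n, 28), (z, 34, 32, 30, 35, s, 16), (z, 34, 32, 30, 35, s, 28), (z, 34, 32, 30, 5, z, 16), (z, 34, 32, 30, 5, z, 28), (z, 34, 32, 30, 7, n, 16), (z, 34, 32, 30, 7, n, 28), (z, 4, 20, 4, 35, s, 16), (z, 4, 20, 4, 35, s, 28), (z, 4, 20, 4, 5, z, 16), (z, 4, 20, 4, 5, z, 28), (z, 4, 20, 4, 7, n, 16), (z, 4, 20, 4, 7, n, 28)}
σ[C ≤ 33]: keep tuples satisfying C ≤ 33 → {(u, 19, 40, 22, 12, z, 25), (u, 19, 40, 22, 9, z, 25), (u, 26, 10, 34, 12, z, 25), (u, 26, 10, 34, 9, z, 25), (u, 27, 21, 21, 12, z, 25), (u, 27, 21, 21, 9, z, 25), (z, 1, 33, 9, 5, z, 16), (z, 1, 33, 9, 5, z, 28), (z, 1, 33, 9, 7, n, 16), (z, 1, 33, 9, 7, n, 28), (z, 23, 16, 6, 5, z, 16), (z, 23, 16, 6, 5, z, 28), (z, 23, 16, 6, 7, n, 16), (z, 23, 16, 6, 7, n, 28), (z, 34, 32, 30, 5, z, 16), (z, 34, 32, 30, 5, z, 28), (z, 34, 32, 30, 7, n, 16), (z, 34, 32, 30, 7, n, 28), (z, 4, 20, 4, 5, z, 16), (z, 4, 20, 4, 5, z, 28), (z, 4, 20, 4, 7, n, 16), (z, 4, 20, 4, 7, n, 28)}
π_{D} gives {16, 25, 28} (19 duplicate(s) eliminated).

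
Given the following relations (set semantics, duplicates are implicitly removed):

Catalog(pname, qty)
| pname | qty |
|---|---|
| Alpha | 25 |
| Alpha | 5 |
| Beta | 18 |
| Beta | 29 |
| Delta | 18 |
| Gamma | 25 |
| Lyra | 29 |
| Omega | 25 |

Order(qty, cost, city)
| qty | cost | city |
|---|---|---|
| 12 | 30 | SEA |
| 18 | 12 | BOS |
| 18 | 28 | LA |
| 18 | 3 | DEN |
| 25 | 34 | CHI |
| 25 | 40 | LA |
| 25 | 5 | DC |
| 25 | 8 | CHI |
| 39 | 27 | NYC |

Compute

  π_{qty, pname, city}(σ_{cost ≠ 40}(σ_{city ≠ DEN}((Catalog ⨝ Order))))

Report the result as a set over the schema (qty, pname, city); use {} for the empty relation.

Natural join on qty: {(Alpha, 25, 34, CHI), (Alpha, 25, 40, LA), (Alpha, 25, 5, DC), (Alpha, 25, 8, CHI), (Beta, 18, 12, BOS), (Beta, 18, 28, LA), (Beta, 18, 3, DEN), (Delta, 18, 12, BOS), (Delta, 18, 28, LA), (Delta, 18, 3, DEN), (Gamma, 25, 34, CHI), (Gamma, 25, 40, LA), (Gamma, 25, 5, DC), (Gamma, 25, 8, CHI), (Omega, 25, 34, CHI), (Omega, 25, 40, LA), (Omega, 25, 5, DC), (Omega, 25, 8, CHI)}
Filtering on city ≠ DEN leaves {(Alpha, 25, 34, CHI), (Alpha, 25, 40, LA), (Alpha, 25, 5, DC), (Alpha, 25, 8, CHI), (Beta, 18, 12, BOS), (Beta, 18, 28, LA), (Delta, 18, 12, BOS), (Delta, 18, 28, LA), (Gamma, 25, 34, CHI), (Gamma, 25, 40, LA), (Gamma, 25, 5, DC), (Gamma, 25, 8, CHI), (Omega, 25, 34, CHI), (Omega, 25, 40, LA), (Omega, 25, 5, DC), (Omega, 25, 8, CHI)}.
Filtering on cost ≠ 40 leaves {(Alpha, 25, 34, CHI), (Alpha, 25, 5, DC), (Alpha, 25, 8, CHI), (Beta, 18, 12, BOS), (Beta, 18, 28, LA), (Delta, 18, 12, BOS), (Delta, 18, 28, LA), (Gamma, 25, 34, CHI), (Gamma, 25, 5, DC), (Gamma, 25, 8, CHI), (Omega, 25, 34, CHI), (Omega, 25, 5, DC), (Omega, 25, 8, CHI)}.
π[qty, pname, city]: project onto (qty, pname, city) (3 duplicate(s) eliminated) → {(18, Beta, BOS), (18, Beta, LA), (18, Delta, BOS), (18, Delta, LA), (25, Alpha, CHI), (25, Alpha, DC), (25, Gamma, CHI), (25, Gamma, DC), (25, Omega, CHI), (25, Omega, DC)}

{(18, Beta, BOS), (18, Beta, LA), (18, Delta, BOS), (18, Delta, LA), (25, Alpha, CHI), (25, Alpha, DC), (25, Gamma, CHI), (25, Gamma, DC), (25, Omega, CHI), (25, Omega, DC)}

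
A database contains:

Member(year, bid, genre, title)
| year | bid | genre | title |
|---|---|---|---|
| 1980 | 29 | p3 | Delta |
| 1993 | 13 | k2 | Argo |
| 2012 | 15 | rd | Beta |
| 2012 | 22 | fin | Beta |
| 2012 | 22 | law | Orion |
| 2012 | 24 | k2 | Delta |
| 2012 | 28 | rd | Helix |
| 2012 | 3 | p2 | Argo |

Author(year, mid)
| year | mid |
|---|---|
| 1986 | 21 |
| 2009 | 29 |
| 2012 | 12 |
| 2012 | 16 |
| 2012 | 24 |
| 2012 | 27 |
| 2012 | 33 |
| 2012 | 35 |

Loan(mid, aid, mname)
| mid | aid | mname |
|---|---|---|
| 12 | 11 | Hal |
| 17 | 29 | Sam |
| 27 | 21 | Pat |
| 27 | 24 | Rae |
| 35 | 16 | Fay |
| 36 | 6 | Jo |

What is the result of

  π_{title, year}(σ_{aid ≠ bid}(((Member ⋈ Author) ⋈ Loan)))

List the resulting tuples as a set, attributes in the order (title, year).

Natural join on year: {(2012, 15, rd, Beta, 12), (2012, 15, rd, Beta, 16), (2012, 15, rd, Beta, 24), (2012, 15, rd, Beta, 27), (2012, 15, rd, Beta, 33), (2012, 15, rd, Beta, 35), (2012, 22, fin, Beta, 12), (2012, 22, fin, Beta, 16), (2012, 22, fin, Beta, 24), (2012, 22, fin, Beta, 27), (2012, 22, fin, Beta, 33), (2012, 22, fin, Beta, 35), (2012, 22, law, Orion, 12), (2012, 22, law, Orion, 16), (2012, 22, law, Orion, 24), (2012, 22, law, Orion, 27), (2012, 22, law, Orion, 33), (2012, 22, law, Orion, 35), (2012, 24, k2, Delta, 12), (2012, 24, k2, Delta, 16), (2012, 24, k2, Delta, 24), (2012, 24, k2, Delta, 27), (2012, 24, k2, Delta, 33), (2012, 24, k2, Delta, 35), (2012, 28, rd, Helix, 12), (2012, 28, rd, Helix, 16), (2012, 28, rd, Helix, 24), (2012, 28, rd, Helix, 27), (2012, 28, rd, Helix, 33), (2012, 28, rd, Helix, 35), (2012, 3, p2, Argo, 12), (2012, 3, p2, Argo, 16), (2012, 3, p2, Argo, 24), (2012, 3, p2, Argo, 27), (2012, 3, p2, Argo, 33), (2012, 3, p2, Argo, 35)}
Natural join on mid: {(2012, 15, rd, Beta, 12, 11, Hal), (2012, 15, rd, Beta, 27, 21, Pat), (2012, 15, rd, Beta, 27, 24, Rae), (2012, 15, rd, Beta, 35, 16, Fay), (2012, 22, fin, Beta, 12, 11, Hal), (2012, 22, fin, Beta, 27, 21, Pat), (2012, 22, fin, Beta, 27, 24, Rae), (2012, 22, fin, Beta, 35, 16, Fay), (2012, 22, law, Orion, 12, 11, Hal), (2012, 22, law, Orion, 27, 21, Pat), (2012, 22, law, Orion, 27, 24, Rae), (2012, 22, law, Orion, 35, 16, Fay), (2012, 24, k2, Delta, 12, 11, Hal), (2012, 24, k2, Delta, 27, 21, Pat), (2012, 24, k2, Delta, 27, 24, Rae), (2012, 24, k2, Delta, 35, 16, Fay), (2012, 28, rd, Helix, 12, 11, Hal), (2012, 28, rd, Helix, 27, 21, Pat), (2012, 28, rd, Helix, 27, 24, Rae), (2012, 28, rd, Helix, 35, 16, Fay), (2012, 3, p2, Argo, 12, 11, Hal), (2012, 3, p2, Argo, 27, 21, Pat), (2012, 3, p2, Argo, 27, 24, Rae), (2012, 3, p2, Argo, 35, 16, Fay)}
Filtering on aid ≠ bid leaves {(2012, 15, rd, Beta, 12, 11, Hal), (2012, 15, rd, Beta, 27, 21, Pat), (2012, 15, rd, Beta, 27, 24, Rae), (2012, 15, rd, Beta, 35, 16, Fay), (2012, 22, fin, Beta, 12, 11, Hal), (2012, 22, fin, Beta, 27, 21, Pat), (2012, 22, fin, Beta, 27, 24, Rae), (2012, 22, fin, Beta, 35, 16, Fay), (2012, 22, law, Orion, 12, 11, Hal), (2012, 22, law, Orion, 27, 21, Pat), (2012, 22, law, Orion, 27, 24, Rae), (2012, 22, law, Orion, 35, 16, Fay), (2012, 24, k2, Delta, 12, 11, Hal), (2012, 24, k2, Delta, 27, 21, Pat), (2012, 24, k2, Delta, 35, 16, Fay), (2012, 28, rd, Helix, 12, 11, Hal), (2012, 28, rd, Helix, 27, 21, Pat), (2012, 28, rd, Helix, 27, 24, Rae), (2012, 28, rd, Helix, 35, 16, Fay), (2012, 3, p2, Argo, 12, 11, Hal), (2012, 3, p2, Argo, 27, 21, Pat), (2012, 3, p2, Argo, 27, 24, Rae), (2012, 3, p2, Argo, 35, 16, Fay)}.
Keep only column(s) title, year (18 duplicate(s) eliminated): {(Argo, 2012), (Beta, 2012), (Delta, 2012), (Helix, 2012), (Orion, 2012)}

{(Argo, 2012), (Beta, 2012), (Delta, 2012), (Helix, 2012), (Orion, 2012)}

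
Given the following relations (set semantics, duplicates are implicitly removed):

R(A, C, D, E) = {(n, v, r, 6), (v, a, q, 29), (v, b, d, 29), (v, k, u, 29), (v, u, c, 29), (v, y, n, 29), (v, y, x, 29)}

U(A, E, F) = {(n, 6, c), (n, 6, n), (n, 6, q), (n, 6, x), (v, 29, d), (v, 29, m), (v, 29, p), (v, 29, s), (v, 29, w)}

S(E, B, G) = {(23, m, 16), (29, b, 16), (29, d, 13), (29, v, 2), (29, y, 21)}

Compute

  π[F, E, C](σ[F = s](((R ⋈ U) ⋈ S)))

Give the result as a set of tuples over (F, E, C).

{(s, 29, a), (s, 29, b), (s, 29, k), (s, 29, u), (s, 29, y)}

R ⋈ U (natural join on A, E): {(n, v, r, 6, c), (n, v, r, 6, n), (n, v, r, 6, q), (n, v, r, 6, x), (v, a, q, 29, d), (v, a, q, 29, m), (v, a, q, 29, p), (v, a, q, 29, s), (v, a, q, 29, w), (v, b, d, 29, d), (v, b, d, 29, m), (v, b, d, 29, p), (v, b, d, 29, s), (v, b, d, 29, w), (v, k, u, 29, d), (v, k, u, 29, m), (v, k, u, 29, p), (v, k, u, 29, s), (v, k, u, 29, w), (v, u, c, 29, d), (v, u, c, 29, m), (v, u, c, 29, p), (v, u, c, 29, s), (v, u, c, 29, w), (v, y, n, 29, d), (v, y, n, 29, m), (v, y, n, 29, p), (v, y, n, 29, s), (v, y, n, 29, w), (v, y, x, 29, d), (v, y, x, 29, m), (v, y, x, 29, p), (v, y, x, 29, s), (v, y, x, 29, w)}
(R ⋈ U) ⋈ S (natural join on E): {(v, a, q, 29, d, b, 16), (v, a, q, 29, d, d, 13), (v, a, q, 29, d, v, 2), (v, a, q, 29, d, y, 21), (v, a, q, 29, m, b, 16), (v, a, q, 29, m, d, 13), (v, a, q, 29, m, v, 2), (v, a, q, 29, m, y, 21), (v, a, q, 29, p, b, 16), (v, a, q, 29, p, d, 13), (v, a, q, 29, p, v, 2), (v, a, q, 29, p, y, 21), (v, a, q, 29, s, b, 16), (v, a, q, 29, s, d, 13), (v, a, q, 29, s, v, 2), (v, a, q, 29, s, y, 21), (v, a, q, 29, w, b, 16), (v, a, q, 29, w, d, 13), (v, a, q, 29, w, v, 2), (v, a, q, 29, w, y, 21), (v, b, d, 29, d, b, 16), (v, b, d, 29, d, d, 13), (v, b, d, 29, d, v, 2), (v, b, d, 29, d, y, 21), (v, b, d, 29, m, b, 16), (v, b, d, 29, m, d, 13), (v, b, d, 29, m, v, 2), (v, b, d, 29, m, y, 21), (v, b, d, 29, p, b, 16), (v, b, d, 29, p, d, 13), (v, b, d, 29, p, v, 2), (v, b, d, 29, p, y, 21), (v, b, d, 29, s, b, 16), (v, b, d, 29, s, d, 13), (v, b, d, 29, s, v, 2), (v, b, d, 29, s, y, 21), (v, b, d, 29, w, b, 16), (v, b, d, 29, w, d, 13), (v, b, d, 29, w, v, 2), (v, b, d, 29, w, y, 21), (v, k, u, 29, d, b, 16), (v, k, u, 29, d, d, 13), (v, k, u, 29, d, v, 2), (v, k, u, 29, d, y, 21), (v, k, u, 29, m, b, 16), (v, k, u, 29, m, d, 13), (v, k, u, 29, m, v, 2), (v, k, u, 29, m, y, 21), (v, k, u, 29, p, b, 16), (v, k, u, 29, p, d, 13), (v, k, u, 29, p, v, 2), (v, k, u, 29, p, y, 21), (v, k, u, 29, s, b, 16), (v, k, u, 29, s, d, 13), (v, k, u, 29, s, v, 2), (v, k, u, 29, s, y, 21), (v, k, u, 29, w, b, 16), (v, k, u, 29, w, d, 13), (v, k, u, 29, w, v, 2), (v, k, u, 29, w, y, 21), (v, u, c, 29, d, b, 16), (v, u, c, 29, d, d, 13), (v, u, c, 29, d, v, 2), (v, u, c, 29, d, y, 21), (v, u, c, 29, m, b, 16), (v, u, c, 29, m, d, 13), (v, u, c, 29, m, v, 2), (v, u, c, 29, m, y, 21), (v, u, c, 29, p, b, 16), (v, u, c, 29, p, d, 13), (v, u, c, 29, p, v, 2), (v, u, c, 29, p, y, 21), (v, u, c, 29, s, b, 16), (v, u, c, 29, s, d, 13), (v, u, c, 29, s, v, 2), (v, u, c, 29, s, y, 21), (v, u, c, 29, w, b, 16), (v, u, c, 29, w, d, 13), (v, u, c, 29, w, v, 2), (v, u, c, 29, w, y, 21), (v, y, n, 29, d, b, 16), (v, y, n, 29, d, d, 13), (v, y, n, 29, d, v, 2), (v, y, n, 29, d, y, 21), (v, y, n, 29, m, b, 16), (v, y, n, 29, m, d, 13), (v, y, n, 29, m, v, 2), (v, y, n, 29, m, y, 21), (v, y, n, 29, p, b, 16), (v, y, n, 29, p, d, 13), (v, y, n, 29, p, v, 2), (v, y, n, 29, p, y, 21), (v, y, n, 29, s, b, 16), (v, y, n, 29, s, d, 13), (v, y, n, 29, s, v, 2), (v, y, n, 29, s, y, 21), (v, y, n, 29, w, b, 16), (v, y, n, 29, w, d, 13), (v, y, n, 29, w, v, 2), (v, y, n, 29, w, y, 21), (v, y, x, 29, d, b, 16), (v, y, x, 29, d, d, 13), (v, y, x, 29, d, v, 2), (v, y, x, 29, d, y, 21), (v, y, x, 29, m, b, 16), (v, y, x, 29, m, d, 13), (v, y, x, 29, m, v, 2), (v, y, x, 29, m, y, 21), (v, y, x, 29, p, b, 16), (v, y, x, 29, p, d, 13), (v, y, x, 29, p, v, 2), (v, y, x, 29, p, y, 21), (v, y, x, 29, s, b, 16), (v, y, x, 29, s, d, 13), (v, y, x, 29, s, v, 2), (v, y, x, 29, s, y, 21), (v, y, x, 29, w, b, 16), (v, y, x, 29, w, d, 13), (v, y, x, 29, w, v, 2), (v, y, x, 29, w, y, 21)}
Apply σ_{F = s}; surviving tuples: {(v, a, q, 29, s, b, 16), (v, a, q, 29, s, d, 13), (v, a, q, 29, s, v, 2), (v, a, q, 29, s, y, 21), (v, b, d, 29, s, b, 16), (v, b, d, 29, s, d, 13), (v, b, d, 29, s, v, 2), (v, b, d, 29, s, y, 21), (v, k, u, 29, s, b, 16), (v, k, u, 29, s, d, 13), (v, k, u, 29, s, v, 2), (v, k, u, 29, s, y, 21), (v, u, c, 29, s, b, 16), (v, u, c, 29, s, d, 13), (v, u, c, 29, s, v, 2), (v, u, c, 29, s, y, 21), (v, y, n, 29, s, b, 16), (v, y, n, 29, s, d, 13), (v, y, n, 29, s, v, 2), (v, y, n, 29, s, y, 21), (v, y, x, 29, s, b, 16), (v, y, x, 29, s, d, 13), (v, y, x, 29, s, v, 2), (v, y, x, 29, s, y, 21)}
Keep only column(s) F, E, C (19 duplicate(s) eliminated): {(s, 29, a), (s, 29, b), (s, 29, k), (s, 29, u), (s, 29, y)}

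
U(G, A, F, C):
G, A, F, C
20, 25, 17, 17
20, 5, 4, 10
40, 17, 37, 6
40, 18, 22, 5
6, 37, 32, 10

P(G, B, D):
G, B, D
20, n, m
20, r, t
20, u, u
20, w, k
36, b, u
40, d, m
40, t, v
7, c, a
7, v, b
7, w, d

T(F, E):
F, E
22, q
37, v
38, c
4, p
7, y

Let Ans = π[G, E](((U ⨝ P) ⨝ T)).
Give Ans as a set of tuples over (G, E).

{(20, p), (40, q), (40, v)}

U ⋈ P (natural join on G): {(20, 25, 17, 17, n, m), (20, 25, 17, 17, r, t), (20, 25, 17, 17, u, u), (20, 25, 17, 17, w, k), (20, 5, 4, 10, n, m), (20, 5, 4, 10, r, t), (20, 5, 4, 10, u, u), (20, 5, 4, 10, w, k), (40, 17, 37, 6, d, m), (40, 17, 37, 6, t, v), (40, 18, 22, 5, d, m), (40, 18, 22, 5, t, v)}
(U ⨝ P) ⋈ T (natural join on F): {(20, 5, 4, 10, n, m, p), (20, 5, 4, 10, r, t, p), (20, 5, 4, 10, u, u, p), (20, 5, 4, 10, w, k, p), (40, 17, 37, 6, d, m, v), (40, 17, 37, 6, t, v, v), (40, 18, 22, 5, d, m, q), (40, 18, 22, 5, t, v, q)}
Keep only column(s) G, E (5 duplicate(s) eliminated): {(20, p), (40, q), (40, v)}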